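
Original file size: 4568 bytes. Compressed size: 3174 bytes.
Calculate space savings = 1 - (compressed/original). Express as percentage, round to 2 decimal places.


ratio = compressed/original = 3174/4568 = 0.694834
savings = 1 - ratio = 1 - 0.694834 = 0.305166
as a percentage: 0.305166 * 100 = 30.52%

Space savings = 1 - 3174/4568 = 30.52%


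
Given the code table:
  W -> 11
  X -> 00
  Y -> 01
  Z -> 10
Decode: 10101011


Decoding:
10 -> Z
10 -> Z
10 -> Z
11 -> W


Result: ZZZW


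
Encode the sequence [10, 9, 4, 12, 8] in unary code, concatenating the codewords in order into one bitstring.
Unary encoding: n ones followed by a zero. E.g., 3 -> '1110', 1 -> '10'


Encode each number as n ones followed by a terminating 0:
  10 -> 11111111110 (11 bits)
  9 -> 1111111110 (10 bits)
  4 -> 11110 (5 bits)
  12 -> 1111111111110 (13 bits)
  8 -> 111111110 (9 bits)
Total length = 11 + 10 + 5 + 13 + 9 = 48 bits.

Unary([10, 9, 4, 12, 8]) = 111111111101111111110111101111111111110111111110 (48 bits)


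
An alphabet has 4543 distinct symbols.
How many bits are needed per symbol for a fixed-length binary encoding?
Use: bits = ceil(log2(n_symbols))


log2(4543) = 12.1494
Bracket: 2^12 = 4096 < 4543 <= 2^13 = 8192
So ceil(log2(4543)) = 13

bits = ceil(log2(4543)) = ceil(12.1494) = 13 bits


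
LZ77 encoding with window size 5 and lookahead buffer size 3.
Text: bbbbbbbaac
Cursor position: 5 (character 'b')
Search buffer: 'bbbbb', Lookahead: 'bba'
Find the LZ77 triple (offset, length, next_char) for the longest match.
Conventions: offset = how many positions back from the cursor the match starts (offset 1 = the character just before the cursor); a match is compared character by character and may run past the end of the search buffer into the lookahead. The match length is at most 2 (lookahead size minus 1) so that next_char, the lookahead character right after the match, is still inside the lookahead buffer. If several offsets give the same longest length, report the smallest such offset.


Try each offset into the search buffer:
  offset=1 (pos 4, char 'b'): match length 2
  offset=2 (pos 3, char 'b'): match length 2
  offset=3 (pos 2, char 'b'): match length 2
  offset=4 (pos 1, char 'b'): match length 2
  offset=5 (pos 0, char 'b'): match length 2
Longest match has length 2, found at offsets 1, 2, 3, 4, 5; take the smallest, offset 1.
next_char = character at position 5 + 2 = 7 -> 'a'

Best match: offset=1, length=2 (matching 'bb' starting at position 4)
LZ77 triple: (1, 2, 'a')


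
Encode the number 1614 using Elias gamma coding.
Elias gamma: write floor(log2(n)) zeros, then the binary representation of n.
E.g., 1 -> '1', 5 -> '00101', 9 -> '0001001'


num_bits = floor(log2(1614)) + 1 = 11
leading_zeros = num_bits - 1 = 10
binary(1614) = 11001001110

Elias gamma(1614) = '0000000000' + '11001001110' = 000000000011001001110 (21 bits)


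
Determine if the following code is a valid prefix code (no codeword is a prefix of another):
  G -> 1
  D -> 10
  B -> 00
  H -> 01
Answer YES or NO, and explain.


Checking each pair (does one codeword prefix another?):
  G='1' vs D='10': prefix -- VIOLATION

NO -- this is NOT a valid prefix code. G (1) is a prefix of D (10).


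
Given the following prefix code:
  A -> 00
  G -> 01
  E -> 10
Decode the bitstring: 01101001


Decoding step by step:
Bits 01 -> G
Bits 10 -> E
Bits 10 -> E
Bits 01 -> G


Decoded message: GEEG


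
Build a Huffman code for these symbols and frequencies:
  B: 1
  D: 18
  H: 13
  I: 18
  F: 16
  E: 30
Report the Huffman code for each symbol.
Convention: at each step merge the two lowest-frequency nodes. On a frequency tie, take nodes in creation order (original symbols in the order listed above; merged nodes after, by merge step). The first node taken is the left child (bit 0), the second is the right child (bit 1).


Huffman tree construction:
Step 1: Merge B(1) + H(13) = 14
Step 2: Merge (B+H)(14) + F(16) = 30
Step 3: Merge D(18) + I(18) = 36
Step 4: Merge E(30) + ((B+H)+F)(30) = 60
Step 5: Merge (D+I)(36) + (E+((B+H)+F))(60) = 96
Read each symbol's code off the tree from the root (left child = 0, right child = 1).

Codes:
  B: 1100 (length 4)
  D: 00 (length 2)
  H: 1101 (length 4)
  I: 01 (length 2)
  F: 111 (length 3)
  E: 10 (length 2)
Average code length: 236/96 = 2.4583 bits/symbol


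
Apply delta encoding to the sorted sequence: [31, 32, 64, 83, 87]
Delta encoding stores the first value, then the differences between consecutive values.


First value: 31
Deltas:
  32 - 31 = 1
  64 - 32 = 32
  83 - 64 = 19
  87 - 83 = 4


Delta encoded: [31, 1, 32, 19, 4]


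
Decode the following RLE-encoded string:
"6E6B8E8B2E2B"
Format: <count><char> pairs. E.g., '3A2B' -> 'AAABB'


Expanding each <count><char> pair:
  6E -> 'EEEEEE'
  6B -> 'BBBBBB'
  8E -> 'EEEEEEEE'
  8B -> 'BBBBBBBB'
  2E -> 'EE'
  2B -> 'BB'

Decoded = EEEEEEBBBBBBEEEEEEEEBBBBBBBBEEBB


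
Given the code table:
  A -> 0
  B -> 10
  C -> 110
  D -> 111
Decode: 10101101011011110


Decoding:
10 -> B
10 -> B
110 -> C
10 -> B
110 -> C
111 -> D
10 -> B


Result: BBCBCDB


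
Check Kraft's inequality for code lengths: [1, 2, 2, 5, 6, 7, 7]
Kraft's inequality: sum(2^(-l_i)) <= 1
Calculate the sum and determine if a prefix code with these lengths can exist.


Sum = 2^(-1) + 2^(-2) + 2^(-2) + 2^(-5) + 2^(-6) + 2^(-7) + 2^(-7)
    = 0.5 + 0.25 + 0.25 + 0.03125 + 0.015625 + 0.0078125 + 0.0078125
    = 136/128 = 1.0625
Since 1.0625 > 1, Kraft's inequality is NOT satisfied.
A prefix code with these lengths CANNOT exist.

Kraft sum = 1.0625. Not satisfied.


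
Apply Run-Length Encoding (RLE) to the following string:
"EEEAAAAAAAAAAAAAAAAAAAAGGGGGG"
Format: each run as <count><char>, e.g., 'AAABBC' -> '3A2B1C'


Scanning runs left to right:
  i=0: run of 'E' x 3 -> '3E'
  i=3: run of 'A' x 20 -> '20A'
  i=23: run of 'G' x 6 -> '6G'

RLE = 3E20A6G


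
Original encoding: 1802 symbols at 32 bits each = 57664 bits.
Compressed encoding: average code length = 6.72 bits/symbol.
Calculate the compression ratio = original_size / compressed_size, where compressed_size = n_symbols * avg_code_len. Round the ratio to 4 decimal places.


original_size = n_symbols * orig_bits = 1802 * 32 = 57664 bits
compressed_size = n_symbols * avg_code_len = 1802 * 6.72 = 12109.44 bits
ratio = original_size / compressed_size = 57664 / 12109.44 = 4.7619

Compression ratio = 4.7619


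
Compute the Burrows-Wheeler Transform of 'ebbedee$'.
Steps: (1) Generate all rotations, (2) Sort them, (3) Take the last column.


Rotations (sorted):
  0: $ebbedee -> last char: e
  1: bbedee$e -> last char: e
  2: bedee$eb -> last char: b
  3: dee$ebbe -> last char: e
  4: e$ebbede -> last char: e
  5: ebbedee$ -> last char: $
  6: edee$ebb -> last char: b
  7: ee$ebbed -> last char: d


BWT = eebee$bd


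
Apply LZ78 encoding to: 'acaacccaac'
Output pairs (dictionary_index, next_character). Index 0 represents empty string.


LZ78 encoding steps:
Dictionary: {0: ''}
Step 1: w='' (idx 0), next='a' -> output (0, 'a'), add 'a' as idx 1
Step 2: w='' (idx 0), next='c' -> output (0, 'c'), add 'c' as idx 2
Step 3: w='a' (idx 1), next='a' -> output (1, 'a'), add 'aa' as idx 3
Step 4: w='c' (idx 2), next='c' -> output (2, 'c'), add 'cc' as idx 4
Step 5: w='c' (idx 2), next='a' -> output (2, 'a'), add 'ca' as idx 5
Step 6: w='a' (idx 1), next='c' -> output (1, 'c'), add 'ac' as idx 6


Encoded: [(0, 'a'), (0, 'c'), (1, 'a'), (2, 'c'), (2, 'a'), (1, 'c')]


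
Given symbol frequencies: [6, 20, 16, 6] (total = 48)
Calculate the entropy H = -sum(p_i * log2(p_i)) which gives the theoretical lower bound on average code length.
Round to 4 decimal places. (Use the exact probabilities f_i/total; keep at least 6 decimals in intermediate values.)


Per-symbol terms -p_i * log2(p_i) with p_i = f_i/48:
  p = 6/48 = 0.125000: log2(p) = -3.000000, -p*log2(p) = 0.375000
  p = 20/48 = 0.416667: log2(p) = -1.263034, -p*log2(p) = 0.526264
  p = 16/48 = 0.333333: log2(p) = -1.584963, -p*log2(p) = 0.528321
  p = 6/48 = 0.125000: log2(p) = -3.000000, -p*log2(p) = 0.375000
H = 0.375000 + 0.526264 + 0.528321 + 0.375000 = 1.804585

H = 1.8046 bits/symbol


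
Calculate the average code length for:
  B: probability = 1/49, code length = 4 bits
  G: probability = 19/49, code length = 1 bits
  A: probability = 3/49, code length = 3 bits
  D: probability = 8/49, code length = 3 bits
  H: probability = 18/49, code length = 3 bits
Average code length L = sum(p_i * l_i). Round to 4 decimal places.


Weighted contributions p_i * l_i:
  B: (1/49) * 4 = 4/49
  G: (19/49) * 1 = 19/49
  A: (3/49) * 3 = 9/49
  D: (8/49) * 3 = 24/49
  H: (18/49) * 3 = 54/49
Sum = (4 + 19 + 9 + 24 + 54)/49 = 110/49

L = 110/49 = 2.2449 bits/symbol


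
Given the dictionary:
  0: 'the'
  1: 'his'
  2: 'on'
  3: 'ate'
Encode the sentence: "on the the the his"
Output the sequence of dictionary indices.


Look up each word in the dictionary:
  'on' -> 2
  'the' -> 0
  'the' -> 0
  'the' -> 0
  'his' -> 1

Encoded: [2, 0, 0, 0, 1]


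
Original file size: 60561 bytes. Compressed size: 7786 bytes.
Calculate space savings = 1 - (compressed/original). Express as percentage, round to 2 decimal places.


ratio = compressed/original = 7786/60561 = 0.128565
savings = 1 - ratio = 1 - 0.128565 = 0.871435
as a percentage: 0.871435 * 100 = 87.14%

Space savings = 1 - 7786/60561 = 87.14%


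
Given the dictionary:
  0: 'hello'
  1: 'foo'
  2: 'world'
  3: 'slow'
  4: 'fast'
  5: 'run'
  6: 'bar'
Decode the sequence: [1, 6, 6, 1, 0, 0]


Look up each index in the dictionary:
  1 -> 'foo'
  6 -> 'bar'
  6 -> 'bar'
  1 -> 'foo'
  0 -> 'hello'
  0 -> 'hello'

Decoded: "foo bar bar foo hello hello"


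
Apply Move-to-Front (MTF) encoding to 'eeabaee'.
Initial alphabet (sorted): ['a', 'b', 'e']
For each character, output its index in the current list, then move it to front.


MTF encoding:
'e': index 2 in ['a', 'b', 'e'] -> ['e', 'a', 'b']
'e': index 0 in ['e', 'a', 'b'] -> ['e', 'a', 'b']
'a': index 1 in ['e', 'a', 'b'] -> ['a', 'e', 'b']
'b': index 2 in ['a', 'e', 'b'] -> ['b', 'a', 'e']
'a': index 1 in ['b', 'a', 'e'] -> ['a', 'b', 'e']
'e': index 2 in ['a', 'b', 'e'] -> ['e', 'a', 'b']
'e': index 0 in ['e', 'a', 'b'] -> ['e', 'a', 'b']


Output: [2, 0, 1, 2, 1, 2, 0]


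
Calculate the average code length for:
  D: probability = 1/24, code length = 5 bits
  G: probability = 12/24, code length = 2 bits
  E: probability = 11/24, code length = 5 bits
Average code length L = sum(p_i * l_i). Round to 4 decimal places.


Weighted contributions p_i * l_i:
  D: (1/24) * 5 = 5/24
  G: (12/24) * 2 = 24/24
  E: (11/24) * 5 = 55/24
Sum = (5 + 24 + 55)/24 = 84/24

L = 84/24 = 3.5000 bits/symbol


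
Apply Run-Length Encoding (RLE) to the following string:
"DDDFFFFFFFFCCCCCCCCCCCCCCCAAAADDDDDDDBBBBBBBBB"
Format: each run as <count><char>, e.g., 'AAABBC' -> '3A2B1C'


Scanning runs left to right:
  i=0: run of 'D' x 3 -> '3D'
  i=3: run of 'F' x 8 -> '8F'
  i=11: run of 'C' x 15 -> '15C'
  i=26: run of 'A' x 4 -> '4A'
  i=30: run of 'D' x 7 -> '7D'
  i=37: run of 'B' x 9 -> '9B'

RLE = 3D8F15C4A7D9B


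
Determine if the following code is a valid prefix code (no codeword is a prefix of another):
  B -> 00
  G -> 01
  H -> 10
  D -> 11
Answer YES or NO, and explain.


Checking each pair (does one codeword prefix another?):
  B='00' vs G='01': no prefix
  B='00' vs H='10': no prefix
  B='00' vs D='11': no prefix
  G='01' vs B='00': no prefix
  G='01' vs H='10': no prefix
  G='01' vs D='11': no prefix
  H='10' vs B='00': no prefix
  H='10' vs G='01': no prefix
  H='10' vs D='11': no prefix
  D='11' vs B='00': no prefix
  D='11' vs G='01': no prefix
  D='11' vs H='10': no prefix
No violation found over all pairs.

YES -- this is a valid prefix code. No codeword is a prefix of any other codeword.


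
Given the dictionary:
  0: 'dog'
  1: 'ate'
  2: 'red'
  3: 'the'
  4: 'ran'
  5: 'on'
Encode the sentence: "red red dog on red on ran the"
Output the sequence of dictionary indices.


Look up each word in the dictionary:
  'red' -> 2
  'red' -> 2
  'dog' -> 0
  'on' -> 5
  'red' -> 2
  'on' -> 5
  'ran' -> 4
  'the' -> 3

Encoded: [2, 2, 0, 5, 2, 5, 4, 3]


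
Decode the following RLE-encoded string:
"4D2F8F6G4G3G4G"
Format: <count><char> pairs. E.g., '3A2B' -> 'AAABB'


Expanding each <count><char> pair:
  4D -> 'DDDD'
  2F -> 'FF'
  8F -> 'FFFFFFFF'
  6G -> 'GGGGGG'
  4G -> 'GGGG'
  3G -> 'GGG'
  4G -> 'GGGG'

Decoded = DDDDFFFFFFFFFFGGGGGGGGGGGGGGGGG


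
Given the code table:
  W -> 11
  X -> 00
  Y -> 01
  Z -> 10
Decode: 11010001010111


Decoding:
11 -> W
01 -> Y
00 -> X
01 -> Y
01 -> Y
01 -> Y
11 -> W


Result: WYXYYYW


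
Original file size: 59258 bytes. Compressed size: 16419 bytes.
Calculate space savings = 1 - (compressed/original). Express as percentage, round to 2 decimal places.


ratio = compressed/original = 16419/59258 = 0.277077
savings = 1 - ratio = 1 - 0.277077 = 0.722923
as a percentage: 0.722923 * 100 = 72.29%

Space savings = 1 - 16419/59258 = 72.29%


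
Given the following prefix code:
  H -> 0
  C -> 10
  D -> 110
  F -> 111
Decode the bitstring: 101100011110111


Decoding step by step:
Bits 10 -> C
Bits 110 -> D
Bits 0 -> H
Bits 0 -> H
Bits 111 -> F
Bits 10 -> C
Bits 111 -> F


Decoded message: CDHHFCF


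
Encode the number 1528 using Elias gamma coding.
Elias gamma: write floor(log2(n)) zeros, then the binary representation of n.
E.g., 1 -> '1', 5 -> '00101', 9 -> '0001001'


num_bits = floor(log2(1528)) + 1 = 11
leading_zeros = num_bits - 1 = 10
binary(1528) = 10111111000

Elias gamma(1528) = '0000000000' + '10111111000' = 000000000010111111000 (21 bits)


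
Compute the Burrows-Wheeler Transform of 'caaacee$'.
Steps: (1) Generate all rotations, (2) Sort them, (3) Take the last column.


Rotations (sorted):
  0: $caaacee -> last char: e
  1: aaacee$c -> last char: c
  2: aacee$ca -> last char: a
  3: acee$caa -> last char: a
  4: caaacee$ -> last char: $
  5: cee$caaa -> last char: a
  6: e$caaace -> last char: e
  7: ee$caaac -> last char: c


BWT = ecaa$aec


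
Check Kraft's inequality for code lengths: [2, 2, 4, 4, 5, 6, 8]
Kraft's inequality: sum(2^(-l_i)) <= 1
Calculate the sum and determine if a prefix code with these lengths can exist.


Sum = 2^(-2) + 2^(-2) + 2^(-4) + 2^(-4) + 2^(-5) + 2^(-6) + 2^(-8)
    = 0.25 + 0.25 + 0.0625 + 0.0625 + 0.03125 + 0.015625 + 0.00390625
    = 173/256 = 0.67578125
Since 0.67578125 <= 1, Kraft's inequality IS satisfied.
A prefix code with these lengths CAN exist.

Kraft sum = 0.67578125. Satisfied.


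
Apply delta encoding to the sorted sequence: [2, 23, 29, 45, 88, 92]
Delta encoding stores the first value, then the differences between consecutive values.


First value: 2
Deltas:
  23 - 2 = 21
  29 - 23 = 6
  45 - 29 = 16
  88 - 45 = 43
  92 - 88 = 4


Delta encoded: [2, 21, 6, 16, 43, 4]


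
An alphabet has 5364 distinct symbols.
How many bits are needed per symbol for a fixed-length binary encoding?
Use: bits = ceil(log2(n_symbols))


log2(5364) = 12.3891
Bracket: 2^12 = 4096 < 5364 <= 2^13 = 8192
So ceil(log2(5364)) = 13

bits = ceil(log2(5364)) = ceil(12.3891) = 13 bits


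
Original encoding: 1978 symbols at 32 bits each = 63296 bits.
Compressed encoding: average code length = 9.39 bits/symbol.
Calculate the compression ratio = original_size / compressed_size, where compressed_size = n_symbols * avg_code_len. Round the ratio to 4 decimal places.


original_size = n_symbols * orig_bits = 1978 * 32 = 63296 bits
compressed_size = n_symbols * avg_code_len = 1978 * 9.39 = 18573.42 bits
ratio = original_size / compressed_size = 63296 / 18573.42 = 3.4079

Compression ratio = 3.4079


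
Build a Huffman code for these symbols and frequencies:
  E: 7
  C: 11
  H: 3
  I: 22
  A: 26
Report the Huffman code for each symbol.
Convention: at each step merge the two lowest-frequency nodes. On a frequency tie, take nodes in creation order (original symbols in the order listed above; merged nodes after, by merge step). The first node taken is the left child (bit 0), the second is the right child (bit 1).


Huffman tree construction:
Step 1: Merge H(3) + E(7) = 10
Step 2: Merge (H+E)(10) + C(11) = 21
Step 3: Merge ((H+E)+C)(21) + I(22) = 43
Step 4: Merge A(26) + (((H+E)+C)+I)(43) = 69
Read each symbol's code off the tree from the root (left child = 0, right child = 1).

Codes:
  E: 1001 (length 4)
  C: 101 (length 3)
  H: 1000 (length 4)
  I: 11 (length 2)
  A: 0 (length 1)
Average code length: 143/69 = 2.0725 bits/symbol


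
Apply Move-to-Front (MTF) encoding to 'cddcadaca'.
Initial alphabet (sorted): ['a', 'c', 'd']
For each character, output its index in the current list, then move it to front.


MTF encoding:
'c': index 1 in ['a', 'c', 'd'] -> ['c', 'a', 'd']
'd': index 2 in ['c', 'a', 'd'] -> ['d', 'c', 'a']
'd': index 0 in ['d', 'c', 'a'] -> ['d', 'c', 'a']
'c': index 1 in ['d', 'c', 'a'] -> ['c', 'd', 'a']
'a': index 2 in ['c', 'd', 'a'] -> ['a', 'c', 'd']
'd': index 2 in ['a', 'c', 'd'] -> ['d', 'a', 'c']
'a': index 1 in ['d', 'a', 'c'] -> ['a', 'd', 'c']
'c': index 2 in ['a', 'd', 'c'] -> ['c', 'a', 'd']
'a': index 1 in ['c', 'a', 'd'] -> ['a', 'c', 'd']


Output: [1, 2, 0, 1, 2, 2, 1, 2, 1]


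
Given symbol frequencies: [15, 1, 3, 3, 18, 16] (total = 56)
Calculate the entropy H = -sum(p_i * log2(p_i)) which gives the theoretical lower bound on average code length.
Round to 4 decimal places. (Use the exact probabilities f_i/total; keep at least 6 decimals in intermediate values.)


Per-symbol terms -p_i * log2(p_i) with p_i = f_i/56:
  p = 15/56 = 0.267857: log2(p) = -1.900464, -p*log2(p) = 0.509053
  p = 1/56 = 0.017857: log2(p) = -5.807355, -p*log2(p) = 0.103703
  p = 3/56 = 0.053571: log2(p) = -4.222392, -p*log2(p) = 0.226200
  p = 3/56 = 0.053571: log2(p) = -4.222392, -p*log2(p) = 0.226200
  p = 18/56 = 0.321429: log2(p) = -1.637430, -p*log2(p) = 0.526317
  p = 16/56 = 0.285714: log2(p) = -1.807355, -p*log2(p) = 0.516387
H = 0.509053 + 0.103703 + 0.226200 + 0.226200 + 0.526317 + 0.516387 = 2.107860

H = 2.1079 bits/symbol


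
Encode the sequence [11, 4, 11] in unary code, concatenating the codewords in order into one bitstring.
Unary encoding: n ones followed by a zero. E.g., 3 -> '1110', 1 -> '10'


Encode each number as n ones followed by a terminating 0:
  11 -> 111111111110 (12 bits)
  4 -> 11110 (5 bits)
  11 -> 111111111110 (12 bits)
Total length = 12 + 5 + 12 = 29 bits.

Unary([11, 4, 11]) = 11111111111011110111111111110 (29 bits)


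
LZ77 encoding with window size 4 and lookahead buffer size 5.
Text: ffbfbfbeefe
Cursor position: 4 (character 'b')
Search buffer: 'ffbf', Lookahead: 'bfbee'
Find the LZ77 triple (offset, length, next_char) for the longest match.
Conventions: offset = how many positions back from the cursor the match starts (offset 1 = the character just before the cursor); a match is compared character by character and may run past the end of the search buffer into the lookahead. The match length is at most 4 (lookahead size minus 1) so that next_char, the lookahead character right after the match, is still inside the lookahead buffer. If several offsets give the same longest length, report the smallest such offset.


Try each offset into the search buffer:
  offset=1 (pos 3, char 'f'): match length 0
  offset=2 (pos 2, char 'b'): match length 3
  offset=3 (pos 1, char 'f'): match length 0
  offset=4 (pos 0, char 'f'): match length 0
Longest match has length 3 at offset 2.
next_char = character at position 4 + 3 = 7 -> 'e'

Best match: offset=2, length=3 (matching 'bfb' starting at position 2)
LZ77 triple: (2, 3, 'e')


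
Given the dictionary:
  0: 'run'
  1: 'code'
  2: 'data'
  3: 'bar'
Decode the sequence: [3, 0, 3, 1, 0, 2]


Look up each index in the dictionary:
  3 -> 'bar'
  0 -> 'run'
  3 -> 'bar'
  1 -> 'code'
  0 -> 'run'
  2 -> 'data'

Decoded: "bar run bar code run data"


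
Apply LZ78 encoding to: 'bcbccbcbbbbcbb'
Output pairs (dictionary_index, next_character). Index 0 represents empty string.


LZ78 encoding steps:
Dictionary: {0: ''}
Step 1: w='' (idx 0), next='b' -> output (0, 'b'), add 'b' as idx 1
Step 2: w='' (idx 0), next='c' -> output (0, 'c'), add 'c' as idx 2
Step 3: w='b' (idx 1), next='c' -> output (1, 'c'), add 'bc' as idx 3
Step 4: w='c' (idx 2), next='b' -> output (2, 'b'), add 'cb' as idx 4
Step 5: w='cb' (idx 4), next='b' -> output (4, 'b'), add 'cbb' as idx 5
Step 6: w='b' (idx 1), next='b' -> output (1, 'b'), add 'bb' as idx 6
Step 7: w='cbb' (idx 5), end of input -> output (5, '')


Encoded: [(0, 'b'), (0, 'c'), (1, 'c'), (2, 'b'), (4, 'b'), (1, 'b'), (5, '')]


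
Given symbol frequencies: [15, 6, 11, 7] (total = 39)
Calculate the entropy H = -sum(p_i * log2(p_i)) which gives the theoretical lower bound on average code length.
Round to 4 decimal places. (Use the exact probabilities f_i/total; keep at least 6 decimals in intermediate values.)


Per-symbol terms -p_i * log2(p_i) with p_i = f_i/39:
  p = 15/39 = 0.384615: log2(p) = -1.378512, -p*log2(p) = 0.530197
  p = 6/39 = 0.153846: log2(p) = -2.700440, -p*log2(p) = 0.415452
  p = 11/39 = 0.282051: log2(p) = -1.825971, -p*log2(p) = 0.515017
  p = 7/39 = 0.179487: log2(p) = -2.478047, -p*log2(p) = 0.444778
H = 0.530197 + 0.415452 + 0.515017 + 0.444778 = 1.905444

H = 1.9054 bits/symbol


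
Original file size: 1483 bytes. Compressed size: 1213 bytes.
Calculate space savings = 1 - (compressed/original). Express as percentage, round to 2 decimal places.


ratio = compressed/original = 1213/1483 = 0.817937
savings = 1 - ratio = 1 - 0.817937 = 0.182063
as a percentage: 0.182063 * 100 = 18.21%

Space savings = 1 - 1213/1483 = 18.21%


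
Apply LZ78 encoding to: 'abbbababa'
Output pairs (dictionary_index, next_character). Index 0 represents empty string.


LZ78 encoding steps:
Dictionary: {0: ''}
Step 1: w='' (idx 0), next='a' -> output (0, 'a'), add 'a' as idx 1
Step 2: w='' (idx 0), next='b' -> output (0, 'b'), add 'b' as idx 2
Step 3: w='b' (idx 2), next='b' -> output (2, 'b'), add 'bb' as idx 3
Step 4: w='a' (idx 1), next='b' -> output (1, 'b'), add 'ab' as idx 4
Step 5: w='ab' (idx 4), next='a' -> output (4, 'a'), add 'aba' as idx 5


Encoded: [(0, 'a'), (0, 'b'), (2, 'b'), (1, 'b'), (4, 'a')]


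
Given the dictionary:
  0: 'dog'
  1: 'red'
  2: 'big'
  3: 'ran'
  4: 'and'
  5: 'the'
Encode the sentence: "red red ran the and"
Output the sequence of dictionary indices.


Look up each word in the dictionary:
  'red' -> 1
  'red' -> 1
  'ran' -> 3
  'the' -> 5
  'and' -> 4

Encoded: [1, 1, 3, 5, 4]


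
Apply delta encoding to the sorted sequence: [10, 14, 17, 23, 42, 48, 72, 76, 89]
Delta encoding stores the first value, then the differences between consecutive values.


First value: 10
Deltas:
  14 - 10 = 4
  17 - 14 = 3
  23 - 17 = 6
  42 - 23 = 19
  48 - 42 = 6
  72 - 48 = 24
  76 - 72 = 4
  89 - 76 = 13


Delta encoded: [10, 4, 3, 6, 19, 6, 24, 4, 13]


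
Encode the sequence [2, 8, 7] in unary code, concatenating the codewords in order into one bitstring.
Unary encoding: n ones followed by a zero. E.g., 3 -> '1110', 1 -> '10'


Encode each number as n ones followed by a terminating 0:
  2 -> 110 (3 bits)
  8 -> 111111110 (9 bits)
  7 -> 11111110 (8 bits)
Total length = 3 + 9 + 8 = 20 bits.

Unary([2, 8, 7]) = 11011111111011111110 (20 bits)


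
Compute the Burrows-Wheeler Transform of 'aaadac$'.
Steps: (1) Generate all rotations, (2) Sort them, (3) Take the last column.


Rotations (sorted):
  0: $aaadac -> last char: c
  1: aaadac$ -> last char: $
  2: aadac$a -> last char: a
  3: ac$aaad -> last char: d
  4: adac$aa -> last char: a
  5: c$aaada -> last char: a
  6: dac$aaa -> last char: a


BWT = c$adaaa


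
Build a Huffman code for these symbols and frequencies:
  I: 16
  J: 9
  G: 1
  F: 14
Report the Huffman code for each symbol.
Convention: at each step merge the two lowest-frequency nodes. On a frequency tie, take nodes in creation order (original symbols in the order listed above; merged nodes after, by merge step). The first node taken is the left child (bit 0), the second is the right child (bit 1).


Huffman tree construction:
Step 1: Merge G(1) + J(9) = 10
Step 2: Merge (G+J)(10) + F(14) = 24
Step 3: Merge I(16) + ((G+J)+F)(24) = 40
Read each symbol's code off the tree from the root (left child = 0, right child = 1).

Codes:
  I: 0 (length 1)
  J: 101 (length 3)
  G: 100 (length 3)
  F: 11 (length 2)
Average code length: 74/40 = 1.8500 bits/symbol


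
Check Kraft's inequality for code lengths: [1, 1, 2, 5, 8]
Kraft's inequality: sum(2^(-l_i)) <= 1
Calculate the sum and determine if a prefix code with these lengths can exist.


Sum = 2^(-1) + 2^(-1) + 2^(-2) + 2^(-5) + 2^(-8)
    = 0.5 + 0.5 + 0.25 + 0.03125 + 0.00390625
    = 329/256 = 1.28515625
Since 1.28515625 > 1, Kraft's inequality is NOT satisfied.
A prefix code with these lengths CANNOT exist.

Kraft sum = 1.28515625. Not satisfied.


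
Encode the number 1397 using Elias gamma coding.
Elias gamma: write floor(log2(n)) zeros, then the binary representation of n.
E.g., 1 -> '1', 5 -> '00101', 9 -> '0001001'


num_bits = floor(log2(1397)) + 1 = 11
leading_zeros = num_bits - 1 = 10
binary(1397) = 10101110101

Elias gamma(1397) = '0000000000' + '10101110101' = 000000000010101110101 (21 bits)


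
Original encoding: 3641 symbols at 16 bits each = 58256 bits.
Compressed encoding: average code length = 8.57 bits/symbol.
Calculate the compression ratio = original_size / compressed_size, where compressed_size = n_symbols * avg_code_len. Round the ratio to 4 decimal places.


original_size = n_symbols * orig_bits = 3641 * 16 = 58256 bits
compressed_size = n_symbols * avg_code_len = 3641 * 8.57 = 31203.37 bits
ratio = original_size / compressed_size = 58256 / 31203.37 = 1.867

Compression ratio = 1.867


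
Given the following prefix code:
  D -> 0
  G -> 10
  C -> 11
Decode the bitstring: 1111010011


Decoding step by step:
Bits 11 -> C
Bits 11 -> C
Bits 0 -> D
Bits 10 -> G
Bits 0 -> D
Bits 11 -> C


Decoded message: CCDGDC


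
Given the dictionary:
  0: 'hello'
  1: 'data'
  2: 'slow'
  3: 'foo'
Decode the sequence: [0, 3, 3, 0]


Look up each index in the dictionary:
  0 -> 'hello'
  3 -> 'foo'
  3 -> 'foo'
  0 -> 'hello'

Decoded: "hello foo foo hello"


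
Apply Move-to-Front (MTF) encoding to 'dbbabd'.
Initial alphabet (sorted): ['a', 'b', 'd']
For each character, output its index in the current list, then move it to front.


MTF encoding:
'd': index 2 in ['a', 'b', 'd'] -> ['d', 'a', 'b']
'b': index 2 in ['d', 'a', 'b'] -> ['b', 'd', 'a']
'b': index 0 in ['b', 'd', 'a'] -> ['b', 'd', 'a']
'a': index 2 in ['b', 'd', 'a'] -> ['a', 'b', 'd']
'b': index 1 in ['a', 'b', 'd'] -> ['b', 'a', 'd']
'd': index 2 in ['b', 'a', 'd'] -> ['d', 'b', 'a']


Output: [2, 2, 0, 2, 1, 2]


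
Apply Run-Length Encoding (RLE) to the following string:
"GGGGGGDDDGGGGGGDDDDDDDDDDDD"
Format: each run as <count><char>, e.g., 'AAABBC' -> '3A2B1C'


Scanning runs left to right:
  i=0: run of 'G' x 6 -> '6G'
  i=6: run of 'D' x 3 -> '3D'
  i=9: run of 'G' x 6 -> '6G'
  i=15: run of 'D' x 12 -> '12D'

RLE = 6G3D6G12D


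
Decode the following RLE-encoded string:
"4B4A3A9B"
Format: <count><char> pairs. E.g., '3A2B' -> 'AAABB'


Expanding each <count><char> pair:
  4B -> 'BBBB'
  4A -> 'AAAA'
  3A -> 'AAA'
  9B -> 'BBBBBBBBB'

Decoded = BBBBAAAAAAABBBBBBBBB


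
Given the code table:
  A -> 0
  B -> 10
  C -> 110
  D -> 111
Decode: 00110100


Decoding:
0 -> A
0 -> A
110 -> C
10 -> B
0 -> A


Result: AACBA


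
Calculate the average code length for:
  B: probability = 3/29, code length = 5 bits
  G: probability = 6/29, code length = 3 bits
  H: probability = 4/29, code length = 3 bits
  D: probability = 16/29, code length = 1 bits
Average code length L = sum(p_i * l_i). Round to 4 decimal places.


Weighted contributions p_i * l_i:
  B: (3/29) * 5 = 15/29
  G: (6/29) * 3 = 18/29
  H: (4/29) * 3 = 12/29
  D: (16/29) * 1 = 16/29
Sum = (15 + 18 + 12 + 16)/29 = 61/29

L = 61/29 = 2.1034 bits/symbol


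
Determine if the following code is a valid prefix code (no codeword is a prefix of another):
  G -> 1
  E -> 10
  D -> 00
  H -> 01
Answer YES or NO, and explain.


Checking each pair (does one codeword prefix another?):
  G='1' vs E='10': prefix -- VIOLATION

NO -- this is NOT a valid prefix code. G (1) is a prefix of E (10).


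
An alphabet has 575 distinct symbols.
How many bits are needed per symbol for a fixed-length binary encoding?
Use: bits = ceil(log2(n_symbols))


log2(575) = 9.1674
Bracket: 2^9 = 512 < 575 <= 2^10 = 1024
So ceil(log2(575)) = 10

bits = ceil(log2(575)) = ceil(9.1674) = 10 bits


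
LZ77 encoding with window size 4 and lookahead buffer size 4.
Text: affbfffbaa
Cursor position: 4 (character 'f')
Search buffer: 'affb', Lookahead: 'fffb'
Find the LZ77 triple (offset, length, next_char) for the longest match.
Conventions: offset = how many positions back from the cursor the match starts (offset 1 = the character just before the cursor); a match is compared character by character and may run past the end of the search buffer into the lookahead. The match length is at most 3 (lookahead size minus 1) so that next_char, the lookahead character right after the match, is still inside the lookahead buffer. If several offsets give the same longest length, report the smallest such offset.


Try each offset into the search buffer:
  offset=1 (pos 3, char 'b'): match length 0
  offset=2 (pos 2, char 'f'): match length 1
  offset=3 (pos 1, char 'f'): match length 2
  offset=4 (pos 0, char 'a'): match length 0
Longest match has length 2 at offset 3.
next_char = character at position 4 + 2 = 6 -> 'f'

Best match: offset=3, length=2 (matching 'ff' starting at position 1)
LZ77 triple: (3, 2, 'f')


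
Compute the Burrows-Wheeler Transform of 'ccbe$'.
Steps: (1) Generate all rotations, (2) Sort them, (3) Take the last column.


Rotations (sorted):
  0: $ccbe -> last char: e
  1: be$cc -> last char: c
  2: cbe$c -> last char: c
  3: ccbe$ -> last char: $
  4: e$ccb -> last char: b


BWT = ecc$b


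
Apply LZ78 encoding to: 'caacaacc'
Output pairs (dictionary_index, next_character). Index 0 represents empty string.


LZ78 encoding steps:
Dictionary: {0: ''}
Step 1: w='' (idx 0), next='c' -> output (0, 'c'), add 'c' as idx 1
Step 2: w='' (idx 0), next='a' -> output (0, 'a'), add 'a' as idx 2
Step 3: w='a' (idx 2), next='c' -> output (2, 'c'), add 'ac' as idx 3
Step 4: w='a' (idx 2), next='a' -> output (2, 'a'), add 'aa' as idx 4
Step 5: w='c' (idx 1), next='c' -> output (1, 'c'), add 'cc' as idx 5


Encoded: [(0, 'c'), (0, 'a'), (2, 'c'), (2, 'a'), (1, 'c')]


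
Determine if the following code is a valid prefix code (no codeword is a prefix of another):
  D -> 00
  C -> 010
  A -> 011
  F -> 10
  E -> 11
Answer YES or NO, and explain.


Checking each pair (does one codeword prefix another?):
  D='00' vs C='010': no prefix
  D='00' vs A='011': no prefix
  D='00' vs F='10': no prefix
  D='00' vs E='11': no prefix
  C='010' vs D='00': no prefix
  C='010' vs A='011': no prefix
  C='010' vs F='10': no prefix
  C='010' vs E='11': no prefix
  A='011' vs D='00': no prefix
  A='011' vs C='010': no prefix
  A='011' vs F='10': no prefix
  A='011' vs E='11': no prefix
  F='10' vs D='00': no prefix
  F='10' vs C='010': no prefix
  F='10' vs A='011': no prefix
  F='10' vs E='11': no prefix
  E='11' vs D='00': no prefix
  E='11' vs C='010': no prefix
  E='11' vs A='011': no prefix
  E='11' vs F='10': no prefix
No violation found over all pairs.

YES -- this is a valid prefix code. No codeword is a prefix of any other codeword.


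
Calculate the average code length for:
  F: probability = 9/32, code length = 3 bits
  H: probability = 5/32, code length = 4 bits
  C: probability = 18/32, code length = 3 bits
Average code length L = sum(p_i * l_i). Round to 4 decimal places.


Weighted contributions p_i * l_i:
  F: (9/32) * 3 = 27/32
  H: (5/32) * 4 = 20/32
  C: (18/32) * 3 = 54/32
Sum = (27 + 20 + 54)/32 = 101/32

L = 101/32 = 3.1563 bits/symbol


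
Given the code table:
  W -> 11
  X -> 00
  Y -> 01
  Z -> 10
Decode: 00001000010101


Decoding:
00 -> X
00 -> X
10 -> Z
00 -> X
01 -> Y
01 -> Y
01 -> Y


Result: XXZXYYY


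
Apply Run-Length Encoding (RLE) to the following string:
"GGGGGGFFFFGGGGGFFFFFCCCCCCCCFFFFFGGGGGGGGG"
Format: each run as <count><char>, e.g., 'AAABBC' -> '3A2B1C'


Scanning runs left to right:
  i=0: run of 'G' x 6 -> '6G'
  i=6: run of 'F' x 4 -> '4F'
  i=10: run of 'G' x 5 -> '5G'
  i=15: run of 'F' x 5 -> '5F'
  i=20: run of 'C' x 8 -> '8C'
  i=28: run of 'F' x 5 -> '5F'
  i=33: run of 'G' x 9 -> '9G'

RLE = 6G4F5G5F8C5F9G


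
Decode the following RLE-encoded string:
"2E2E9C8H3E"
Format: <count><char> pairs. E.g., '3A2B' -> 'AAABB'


Expanding each <count><char> pair:
  2E -> 'EE'
  2E -> 'EE'
  9C -> 'CCCCCCCCC'
  8H -> 'HHHHHHHH'
  3E -> 'EEE'

Decoded = EEEECCCCCCCCCHHHHHHHHEEE


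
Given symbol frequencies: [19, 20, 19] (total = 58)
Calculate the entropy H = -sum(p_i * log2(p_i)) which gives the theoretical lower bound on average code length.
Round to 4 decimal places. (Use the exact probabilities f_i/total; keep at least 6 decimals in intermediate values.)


Per-symbol terms -p_i * log2(p_i) with p_i = f_i/58:
  p = 19/58 = 0.327586: log2(p) = -1.610053, -p*log2(p) = 0.527431
  p = 20/58 = 0.344828: log2(p) = -1.536053, -p*log2(p) = 0.529673
  p = 19/58 = 0.327586: log2(p) = -1.610053, -p*log2(p) = 0.527431
H = 0.527431 + 0.529673 + 0.527431 = 1.584535

H = 1.5845 bits/symbol


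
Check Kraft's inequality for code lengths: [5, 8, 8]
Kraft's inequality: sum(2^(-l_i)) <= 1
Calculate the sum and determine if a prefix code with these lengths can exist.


Sum = 2^(-5) + 2^(-8) + 2^(-8)
    = 0.03125 + 0.00390625 + 0.00390625
    = 10/256 = 0.0390625
Since 0.0390625 <= 1, Kraft's inequality IS satisfied.
A prefix code with these lengths CAN exist.

Kraft sum = 0.0390625. Satisfied.


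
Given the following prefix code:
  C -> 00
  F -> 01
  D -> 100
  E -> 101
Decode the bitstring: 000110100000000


Decoding step by step:
Bits 00 -> C
Bits 01 -> F
Bits 101 -> E
Bits 00 -> C
Bits 00 -> C
Bits 00 -> C
Bits 00 -> C


Decoded message: CFECCCC


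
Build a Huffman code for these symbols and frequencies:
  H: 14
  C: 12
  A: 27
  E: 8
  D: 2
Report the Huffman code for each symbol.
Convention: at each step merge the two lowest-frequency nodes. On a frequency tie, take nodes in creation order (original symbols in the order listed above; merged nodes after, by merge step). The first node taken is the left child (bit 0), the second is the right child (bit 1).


Huffman tree construction:
Step 1: Merge D(2) + E(8) = 10
Step 2: Merge (D+E)(10) + C(12) = 22
Step 3: Merge H(14) + ((D+E)+C)(22) = 36
Step 4: Merge A(27) + (H+((D+E)+C))(36) = 63
Read each symbol's code off the tree from the root (left child = 0, right child = 1).

Codes:
  H: 10 (length 2)
  C: 111 (length 3)
  A: 0 (length 1)
  E: 1101 (length 4)
  D: 1100 (length 4)
Average code length: 131/63 = 2.0794 bits/symbol


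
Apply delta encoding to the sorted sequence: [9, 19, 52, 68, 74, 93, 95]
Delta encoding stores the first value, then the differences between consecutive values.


First value: 9
Deltas:
  19 - 9 = 10
  52 - 19 = 33
  68 - 52 = 16
  74 - 68 = 6
  93 - 74 = 19
  95 - 93 = 2


Delta encoded: [9, 10, 33, 16, 6, 19, 2]


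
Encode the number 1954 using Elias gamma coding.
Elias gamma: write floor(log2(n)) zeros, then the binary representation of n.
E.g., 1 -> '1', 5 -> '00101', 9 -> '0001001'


num_bits = floor(log2(1954)) + 1 = 11
leading_zeros = num_bits - 1 = 10
binary(1954) = 11110100010

Elias gamma(1954) = '0000000000' + '11110100010' = 000000000011110100010 (21 bits)


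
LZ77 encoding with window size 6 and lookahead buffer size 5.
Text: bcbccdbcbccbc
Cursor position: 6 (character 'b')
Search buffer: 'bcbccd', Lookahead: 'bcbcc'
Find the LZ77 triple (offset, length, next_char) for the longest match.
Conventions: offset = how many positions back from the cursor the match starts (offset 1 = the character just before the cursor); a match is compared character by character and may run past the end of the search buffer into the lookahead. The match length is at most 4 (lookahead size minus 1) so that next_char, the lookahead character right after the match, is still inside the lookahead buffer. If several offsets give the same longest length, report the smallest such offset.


Try each offset into the search buffer:
  offset=1 (pos 5, char 'd'): match length 0
  offset=2 (pos 4, char 'c'): match length 0
  offset=3 (pos 3, char 'c'): match length 0
  offset=4 (pos 2, char 'b'): match length 2
  offset=5 (pos 1, char 'c'): match length 0
  offset=6 (pos 0, char 'b'): match length 4
Longest match has length 4 at offset 6.
next_char = character at position 6 + 4 = 10 -> 'c'

Best match: offset=6, length=4 (matching 'bcbc' starting at position 0)
LZ77 triple: (6, 4, 'c')


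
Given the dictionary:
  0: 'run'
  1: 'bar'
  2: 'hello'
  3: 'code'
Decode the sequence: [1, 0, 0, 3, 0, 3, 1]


Look up each index in the dictionary:
  1 -> 'bar'
  0 -> 'run'
  0 -> 'run'
  3 -> 'code'
  0 -> 'run'
  3 -> 'code'
  1 -> 'bar'

Decoded: "bar run run code run code bar"


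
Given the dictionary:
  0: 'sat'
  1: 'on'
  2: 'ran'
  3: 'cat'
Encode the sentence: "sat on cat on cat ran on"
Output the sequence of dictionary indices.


Look up each word in the dictionary:
  'sat' -> 0
  'on' -> 1
  'cat' -> 3
  'on' -> 1
  'cat' -> 3
  'ran' -> 2
  'on' -> 1

Encoded: [0, 1, 3, 1, 3, 2, 1]


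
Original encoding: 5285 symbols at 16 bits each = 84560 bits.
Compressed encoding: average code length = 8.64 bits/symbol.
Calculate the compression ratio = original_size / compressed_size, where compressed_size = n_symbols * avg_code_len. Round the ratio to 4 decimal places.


original_size = n_symbols * orig_bits = 5285 * 16 = 84560 bits
compressed_size = n_symbols * avg_code_len = 5285 * 8.64 = 45662.4 bits
ratio = original_size / compressed_size = 84560 / 45662.4 = 1.8519

Compression ratio = 1.8519


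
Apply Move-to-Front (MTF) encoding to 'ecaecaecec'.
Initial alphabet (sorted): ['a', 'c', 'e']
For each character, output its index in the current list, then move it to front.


MTF encoding:
'e': index 2 in ['a', 'c', 'e'] -> ['e', 'a', 'c']
'c': index 2 in ['e', 'a', 'c'] -> ['c', 'e', 'a']
'a': index 2 in ['c', 'e', 'a'] -> ['a', 'c', 'e']
'e': index 2 in ['a', 'c', 'e'] -> ['e', 'a', 'c']
'c': index 2 in ['e', 'a', 'c'] -> ['c', 'e', 'a']
'a': index 2 in ['c', 'e', 'a'] -> ['a', 'c', 'e']
'e': index 2 in ['a', 'c', 'e'] -> ['e', 'a', 'c']
'c': index 2 in ['e', 'a', 'c'] -> ['c', 'e', 'a']
'e': index 1 in ['c', 'e', 'a'] -> ['e', 'c', 'a']
'c': index 1 in ['e', 'c', 'a'] -> ['c', 'e', 'a']


Output: [2, 2, 2, 2, 2, 2, 2, 2, 1, 1]


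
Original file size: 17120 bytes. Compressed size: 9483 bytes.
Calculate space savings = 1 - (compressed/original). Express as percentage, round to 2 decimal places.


ratio = compressed/original = 9483/17120 = 0.553914
savings = 1 - ratio = 1 - 0.553914 = 0.446086
as a percentage: 0.446086 * 100 = 44.61%

Space savings = 1 - 9483/17120 = 44.61%


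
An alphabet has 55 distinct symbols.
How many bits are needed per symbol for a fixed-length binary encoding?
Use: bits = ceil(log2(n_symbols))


log2(55) = 5.7814
Bracket: 2^5 = 32 < 55 <= 2^6 = 64
So ceil(log2(55)) = 6

bits = ceil(log2(55)) = ceil(5.7814) = 6 bits


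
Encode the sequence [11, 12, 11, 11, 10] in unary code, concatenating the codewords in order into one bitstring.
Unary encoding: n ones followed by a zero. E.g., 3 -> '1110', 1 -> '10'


Encode each number as n ones followed by a terminating 0:
  11 -> 111111111110 (12 bits)
  12 -> 1111111111110 (13 bits)
  11 -> 111111111110 (12 bits)
  11 -> 111111111110 (12 bits)
  10 -> 11111111110 (11 bits)
Total length = 12 + 13 + 12 + 12 + 11 = 60 bits.

Unary([11, 12, 11, 11, 10]) = 111111111110111111111111011111111111011111111111011111111110 (60 bits)
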